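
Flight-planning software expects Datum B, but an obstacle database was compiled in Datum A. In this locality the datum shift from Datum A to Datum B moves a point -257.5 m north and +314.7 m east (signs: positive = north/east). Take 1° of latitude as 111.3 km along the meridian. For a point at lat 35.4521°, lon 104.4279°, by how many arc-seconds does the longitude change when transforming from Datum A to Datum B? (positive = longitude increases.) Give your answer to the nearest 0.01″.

Δλ = 12.50″

At latitude 35.4521°, cos φ = 0.814601.
1° of longitude at this latitude = 111.3 × cos φ = 90.67 km, so Δλ = 314.7 / 90665.1 = 0.0034710° = 12.496″.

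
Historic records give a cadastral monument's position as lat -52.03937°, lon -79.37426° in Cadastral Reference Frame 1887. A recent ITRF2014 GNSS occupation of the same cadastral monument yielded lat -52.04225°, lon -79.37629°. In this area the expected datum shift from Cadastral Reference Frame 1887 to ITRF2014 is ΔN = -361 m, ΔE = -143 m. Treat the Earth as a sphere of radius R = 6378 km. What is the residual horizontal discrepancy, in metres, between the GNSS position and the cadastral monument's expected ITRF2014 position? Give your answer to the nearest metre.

41 m

Observed coordinate differences: Δφ = -0.00288°, Δλ = -0.00203°.
Converting to metres (1° lat = 111317 m, cos φ = 0.615120): observed ΔN = -320.6 m, observed ΔE = -139.0 m.
Subtracting the expected shift leaves a residual of -320.6 − (-361) = 40.4 m north and -139.0 − (-143) = 4.0 m east.
Residual distance = √(40.4² + 4.0²) = 40.6 m.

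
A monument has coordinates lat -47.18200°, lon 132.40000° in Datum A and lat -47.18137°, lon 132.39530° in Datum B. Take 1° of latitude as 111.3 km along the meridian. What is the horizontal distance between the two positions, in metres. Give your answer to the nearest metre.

362 m

Δφ = -47.18137° − -47.18200° = +0.00063°; Δλ = 132.39530° − 132.40000° = -0.00470°.
ΔN = Δφ × 111300 = 70.1 m; ΔE = Δλ × 111300 × cos(-47.18200°) = -0.00470 × 111300 × 0.679672 = -355.5 m.
Distance = √(ΔE² + ΔN²) = √((-355.5)² + 70.1²) = 362.4 m.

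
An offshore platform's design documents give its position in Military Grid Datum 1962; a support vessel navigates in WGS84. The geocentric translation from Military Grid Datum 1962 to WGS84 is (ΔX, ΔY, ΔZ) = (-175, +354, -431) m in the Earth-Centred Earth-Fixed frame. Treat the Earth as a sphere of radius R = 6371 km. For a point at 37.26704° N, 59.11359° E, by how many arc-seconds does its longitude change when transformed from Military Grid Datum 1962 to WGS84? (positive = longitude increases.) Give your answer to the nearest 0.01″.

Δλ = 13.50″

sin φ = 0.605531, cos φ = 0.795822, sin λ = 0.858187, cos λ = 0.513338.
East component: ΔE = −sin λ·ΔX + cos λ·ΔY = −(0.858187)(-175) + (0.513338)(354) = 331.90 m.
1° of latitude spans πR/180 = 111195 m; at latitude φ, 1° of longitude spans that × cos φ = 88491.4 m, so Δλ = 331.90 / 88491.4 × 3600 = 13.503″.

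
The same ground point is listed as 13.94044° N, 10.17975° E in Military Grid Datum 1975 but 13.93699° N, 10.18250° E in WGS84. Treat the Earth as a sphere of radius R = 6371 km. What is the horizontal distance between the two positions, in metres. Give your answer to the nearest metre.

485 m

Δφ = 13.93699° − 13.94044° = -0.00345°; Δλ = 10.18250° − 10.17975° = +0.00275°.
1° along a meridian = πR/180 = 111195 m.
ΔN = Δφ × 111195 = -383.6 m; ΔE = Δλ × 111195 × cos(13.94044°) = +0.00275 × 111195 × 0.970547 = 296.8 m.
Distance = √(ΔE² + ΔN²) = √(296.8² + (-383.6)²) = 485.0 m.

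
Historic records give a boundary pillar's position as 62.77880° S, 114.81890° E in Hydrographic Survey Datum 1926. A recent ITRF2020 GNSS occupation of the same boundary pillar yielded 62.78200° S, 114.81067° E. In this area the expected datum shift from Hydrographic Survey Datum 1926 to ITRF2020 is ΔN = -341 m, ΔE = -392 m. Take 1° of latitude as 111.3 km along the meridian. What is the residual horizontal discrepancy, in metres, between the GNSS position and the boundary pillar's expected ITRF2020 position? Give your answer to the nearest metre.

31 m

Observed coordinate differences: Δφ = -0.00320°, Δλ = -0.00823°.
Converting to metres (1° lat = 111300 m, cos φ = 0.457427): observed ΔN = -356.2 m, observed ΔE = -419.0 m.
Subtracting the expected shift leaves a residual of -356.2 − (-341) = -15.2 m north and -419.0 − (-392) = -27.0 m east.
Residual distance = √((-15.2)² + (-27.0)²) = 31.0 m.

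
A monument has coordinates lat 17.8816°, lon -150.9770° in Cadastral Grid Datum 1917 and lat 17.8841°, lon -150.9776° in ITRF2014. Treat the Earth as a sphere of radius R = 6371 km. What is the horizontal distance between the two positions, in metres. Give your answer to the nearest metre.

Δφ = 17.8841° − 17.8816° = +0.0025°; Δλ = -150.9776° − -150.9770° = -0.0006°.
1° along a meridian = πR/180 = 111195 m.
ΔN = Δφ × 111195 = 278.0 m; ΔE = Δλ × 111195 × cos(17.8816°) = -0.0006 × 111195 × 0.951693 = -63.5 m.
Distance = √(ΔE² + ΔN²) = √((-63.5)² + 278.0²) = 285.1 m.

285 m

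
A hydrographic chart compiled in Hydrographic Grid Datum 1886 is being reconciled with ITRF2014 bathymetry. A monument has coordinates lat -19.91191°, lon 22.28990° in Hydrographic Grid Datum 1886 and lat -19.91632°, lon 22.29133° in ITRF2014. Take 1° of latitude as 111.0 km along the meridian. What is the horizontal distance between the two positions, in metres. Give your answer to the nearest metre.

Δφ = -19.91632° − -19.91191° = -0.00441°; Δλ = 22.29133° − 22.28990° = +0.00143°.
ΔN = Δφ × 111000 = -489.5 m; ΔE = Δλ × 111000 × cos(-19.91191°) = +0.00143 × 111000 × 0.940217 = 149.2 m.
Distance = √(ΔE² + ΔN²) = √(149.2² + (-489.5)²) = 511.8 m.

512 m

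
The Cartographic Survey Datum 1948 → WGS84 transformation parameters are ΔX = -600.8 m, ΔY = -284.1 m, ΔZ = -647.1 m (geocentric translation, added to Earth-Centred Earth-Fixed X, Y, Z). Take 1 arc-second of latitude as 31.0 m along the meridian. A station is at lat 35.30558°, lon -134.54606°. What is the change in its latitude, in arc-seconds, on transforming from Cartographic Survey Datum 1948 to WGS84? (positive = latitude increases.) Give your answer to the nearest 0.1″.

Δφ = -28.7″

sin φ = 0.577937, cos φ = 0.816081, sin λ = -0.712687, cos λ = -0.701482.
North component: ΔN = −sin φ cos λ·ΔX − sin φ sin λ·ΔY + cos φ·ΔZ = −(0.577937)(-0.701482)(-600.8) − (0.577937)(-0.712687)(-284.1) + (0.816081)(-647.1) = -888.68 m.
1° of latitude spans 3600 × 31.00 = 111600 m, so Δφ = -888.68 / 111600 × 3600 = -28.667″.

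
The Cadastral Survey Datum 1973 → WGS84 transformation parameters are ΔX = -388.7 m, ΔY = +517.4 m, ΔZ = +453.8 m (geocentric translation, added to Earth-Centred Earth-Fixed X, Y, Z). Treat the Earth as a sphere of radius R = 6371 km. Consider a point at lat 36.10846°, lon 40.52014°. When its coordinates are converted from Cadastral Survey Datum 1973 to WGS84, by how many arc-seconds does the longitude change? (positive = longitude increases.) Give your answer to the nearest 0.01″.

Δλ = 25.88″

sin φ = 0.589316, cos φ = 0.807903, sin λ = 0.649715, cos λ = 0.760178.
East component: ΔE = −sin λ·ΔX + cos λ·ΔY = −(0.649715)(-388.7) + (0.760178)(517.4) = 645.86 m.
1° of latitude spans πR/180 = 111195 m; at latitude φ, 1° of longitude spans that × cos φ = 89834.7 m, so Δλ = 645.86 / 89834.7 × 3600 = 25.882″.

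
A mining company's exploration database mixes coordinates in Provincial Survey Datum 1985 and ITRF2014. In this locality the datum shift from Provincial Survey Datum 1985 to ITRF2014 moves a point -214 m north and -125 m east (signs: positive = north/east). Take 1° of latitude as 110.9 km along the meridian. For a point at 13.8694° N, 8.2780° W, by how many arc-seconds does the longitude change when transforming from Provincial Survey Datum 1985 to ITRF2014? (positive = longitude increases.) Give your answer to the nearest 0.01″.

Δλ = -4.18″

At latitude 13.8694°, cos φ = 0.970845.
1° of longitude at this latitude = 110.9 × cos φ = 107.67 km, so Δλ = -125.0 / 107666.7 = -0.0011610° = -4.180″.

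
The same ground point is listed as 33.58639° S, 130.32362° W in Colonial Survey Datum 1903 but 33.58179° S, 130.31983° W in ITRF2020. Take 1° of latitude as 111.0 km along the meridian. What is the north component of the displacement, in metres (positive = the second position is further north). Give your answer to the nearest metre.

ΔN = 511 m

Δφ = -33.58179° − -33.58639° = +0.00460°; Δλ = -130.31983° − -130.32362° = +0.00379°.
ΔN = Δφ × 111000 = 510.6 m; ΔE = Δλ × 111000 × cos(-33.58639°) = +0.00379 × 111000 × 0.833053 = 350.5 m.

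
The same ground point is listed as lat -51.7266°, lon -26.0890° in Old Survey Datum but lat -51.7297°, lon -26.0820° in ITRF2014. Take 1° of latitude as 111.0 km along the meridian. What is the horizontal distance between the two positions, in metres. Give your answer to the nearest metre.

592 m

Δφ = -51.7297° − -51.7266° = -0.0031°; Δλ = -26.0820° − -26.0890° = +0.0070°.
ΔN = Δφ × 111000 = -344.1 m; ΔE = Δλ × 111000 × cos(-51.7266°) = +0.0070 × 111000 × 0.619415 = 481.3 m.
Distance = √(ΔE² + ΔN²) = √(481.3² + (-344.1)²) = 591.6 m.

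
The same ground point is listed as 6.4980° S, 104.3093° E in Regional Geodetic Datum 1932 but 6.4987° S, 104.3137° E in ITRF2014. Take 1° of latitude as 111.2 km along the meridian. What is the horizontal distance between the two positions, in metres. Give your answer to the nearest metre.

Δφ = -6.4987° − -6.4980° = -0.0007°; Δλ = 104.3137° − 104.3093° = +0.0044°.
ΔN = Δφ × 111200 = -77.8 m; ΔE = Δλ × 111200 × cos(-6.4980°) = +0.0044 × 111200 × 0.993576 = 486.1 m.
Distance = √(ΔE² + ΔN²) = √(486.1² + (-77.8)²) = 492.3 m.

492 m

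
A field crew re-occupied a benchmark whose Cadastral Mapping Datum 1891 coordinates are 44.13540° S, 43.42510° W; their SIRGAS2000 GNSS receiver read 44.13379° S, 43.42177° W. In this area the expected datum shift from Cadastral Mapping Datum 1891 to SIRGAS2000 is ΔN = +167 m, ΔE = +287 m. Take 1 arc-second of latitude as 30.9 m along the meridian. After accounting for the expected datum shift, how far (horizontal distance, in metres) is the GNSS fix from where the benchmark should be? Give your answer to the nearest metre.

Observed coordinate differences: Δφ = +0.00161°, Δλ = +0.00333°.
Converting to metres (1° lat = 111240 m, cos φ = 0.717696): observed ΔN = 179.1 m, observed ΔE = 265.9 m.
Subtracting the expected shift leaves a residual of 179.1 − (167) = 12.1 m north and 265.9 − (287) = -21.1 m east.
Residual distance = √(12.1² + (-21.1)²) = 24.4 m.

24 m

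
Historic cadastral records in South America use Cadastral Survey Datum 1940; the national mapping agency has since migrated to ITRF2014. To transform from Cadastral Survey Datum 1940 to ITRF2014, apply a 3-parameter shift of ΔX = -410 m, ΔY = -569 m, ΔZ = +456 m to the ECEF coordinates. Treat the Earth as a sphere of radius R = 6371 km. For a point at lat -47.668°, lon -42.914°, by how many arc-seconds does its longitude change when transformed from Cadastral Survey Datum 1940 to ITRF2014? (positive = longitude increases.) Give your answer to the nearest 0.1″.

sin φ = -0.739255, cos φ = 0.673425, sin λ = -0.680900, cos λ = 0.732377.
East component: ΔE = −sin λ·ΔX + cos λ·ΔY = −(-0.680900)(-410) + (0.732377)(-569) = -695.89 m.
1° of latitude spans πR/180 = 111195 m; at latitude φ, 1° of longitude spans that × cos φ = 74881.5 m, so Δλ = -695.89 / 74881.5 × 3600 = -33.456″.

Δλ = -33.5″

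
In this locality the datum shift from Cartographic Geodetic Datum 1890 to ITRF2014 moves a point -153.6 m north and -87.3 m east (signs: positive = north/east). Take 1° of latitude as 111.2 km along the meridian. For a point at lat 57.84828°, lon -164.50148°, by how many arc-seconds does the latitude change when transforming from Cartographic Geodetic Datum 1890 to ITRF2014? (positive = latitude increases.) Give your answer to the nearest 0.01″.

1° of latitude = 111.2 km, so Δφ = -153.6 / 111200 = -0.0013813° = -4.973″.

Δφ = -4.97″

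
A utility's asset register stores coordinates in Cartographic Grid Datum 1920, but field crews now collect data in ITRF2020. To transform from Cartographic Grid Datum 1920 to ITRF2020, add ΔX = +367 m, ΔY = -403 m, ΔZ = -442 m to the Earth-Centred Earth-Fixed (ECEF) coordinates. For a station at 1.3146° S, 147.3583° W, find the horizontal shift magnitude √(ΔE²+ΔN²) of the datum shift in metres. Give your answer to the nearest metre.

697 m

At φ = -1.3146°, λ = -147.3583°: sin φ = -0.022942, cos φ = 0.999737, sin λ = -0.539384, cos λ = -0.842060.
ΔE = −sin λ·ΔX + cos λ·ΔY = −(-0.539384)·(367) + (-0.842060)·(-403) = 537.30 m.
ΔN = −sin φ cos λ·ΔX − sin φ sin λ·ΔY + cos φ·ΔZ = −(-0.022942)(-0.842060)(367) − (-0.022942)(-0.539384)(-403) + (0.999737)(-442) = -443.99 m.
Horizontal magnitude = √(ΔE² + ΔN²) = √(537.30² + (-443.99)²) = 697.01 m.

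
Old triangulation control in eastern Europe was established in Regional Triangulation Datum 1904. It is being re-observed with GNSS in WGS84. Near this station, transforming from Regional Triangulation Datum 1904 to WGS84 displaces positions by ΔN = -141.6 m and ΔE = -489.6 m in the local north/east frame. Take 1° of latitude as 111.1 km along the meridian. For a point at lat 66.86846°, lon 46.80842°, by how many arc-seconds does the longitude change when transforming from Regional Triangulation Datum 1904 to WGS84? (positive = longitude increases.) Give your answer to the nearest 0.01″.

At latitude 66.86846°, cos φ = 0.392843.
1° of longitude at this latitude = 111.1 × cos φ = 43.64 km, so Δλ = -489.6 / 43644.9 = -0.0112178° = -40.384″.

Δλ = -40.38″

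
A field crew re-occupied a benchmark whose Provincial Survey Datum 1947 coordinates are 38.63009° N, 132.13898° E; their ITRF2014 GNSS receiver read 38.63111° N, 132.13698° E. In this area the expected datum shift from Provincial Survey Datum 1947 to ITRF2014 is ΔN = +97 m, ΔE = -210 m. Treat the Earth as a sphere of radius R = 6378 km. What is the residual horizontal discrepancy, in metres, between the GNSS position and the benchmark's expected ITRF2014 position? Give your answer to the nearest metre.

40 m

Observed coordinate differences: Δφ = +0.00102°, Δλ = -0.00200°.
Converting to metres (1° lat = 111317 m, cos φ = 0.781193): observed ΔN = 113.5 m, observed ΔE = -173.9 m.
Subtracting the expected shift leaves a residual of 113.5 − (97) = 16.5 m north and -173.9 − (-210) = 36.1 m east.
Residual distance = √(16.5² + 36.1²) = 39.7 m.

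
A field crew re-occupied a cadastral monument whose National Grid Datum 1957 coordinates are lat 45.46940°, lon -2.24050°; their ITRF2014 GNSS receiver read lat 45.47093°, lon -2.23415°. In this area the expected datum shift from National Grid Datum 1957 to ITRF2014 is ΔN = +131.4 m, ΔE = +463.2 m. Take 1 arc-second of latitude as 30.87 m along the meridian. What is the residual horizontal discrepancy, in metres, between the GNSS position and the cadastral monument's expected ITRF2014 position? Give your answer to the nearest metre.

50 m

Observed coordinate differences: Δφ = +0.00153°, Δλ = +0.00635°.
Converting to metres (1° lat = 111132 m, cos φ = 0.701290): observed ΔN = 170.0 m, observed ΔE = 494.9 m.
Subtracting the expected shift leaves a residual of 170.0 − (131.4) = 38.6 m north and 494.9 − (463.2) = 31.7 m east.
Residual distance = √(38.6² + 31.7²) = 50.0 m.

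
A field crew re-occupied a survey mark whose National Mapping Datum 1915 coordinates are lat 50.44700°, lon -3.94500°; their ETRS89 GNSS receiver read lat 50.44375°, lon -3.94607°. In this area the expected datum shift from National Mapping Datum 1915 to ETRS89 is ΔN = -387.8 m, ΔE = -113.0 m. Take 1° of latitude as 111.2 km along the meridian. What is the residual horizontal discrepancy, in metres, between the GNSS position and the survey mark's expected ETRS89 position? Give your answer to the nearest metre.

Observed coordinate differences: Δφ = -0.00325°, Δλ = -0.00107°.
Converting to metres (1° lat = 111200 m, cos φ = 0.636792): observed ΔN = -361.4 m, observed ΔE = -75.8 m.
Subtracting the expected shift leaves a residual of -361.4 − (-387.8) = 26.4 m north and -75.8 − (-113.0) = 37.2 m east.
Residual distance = √(26.4² + 37.2²) = 45.6 m.

46 m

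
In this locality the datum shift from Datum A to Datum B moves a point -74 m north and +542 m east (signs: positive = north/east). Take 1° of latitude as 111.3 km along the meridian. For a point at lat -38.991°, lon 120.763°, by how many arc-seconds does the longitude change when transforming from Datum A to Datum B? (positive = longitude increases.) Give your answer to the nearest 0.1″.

Δλ = 22.6″

At latitude -38.991°, cos φ = 0.777245.
1° of longitude at this latitude = 111.3 × cos φ = 86.51 km, so Δλ = 542.0 / 86507.3 = 0.0062654° = 22.555″.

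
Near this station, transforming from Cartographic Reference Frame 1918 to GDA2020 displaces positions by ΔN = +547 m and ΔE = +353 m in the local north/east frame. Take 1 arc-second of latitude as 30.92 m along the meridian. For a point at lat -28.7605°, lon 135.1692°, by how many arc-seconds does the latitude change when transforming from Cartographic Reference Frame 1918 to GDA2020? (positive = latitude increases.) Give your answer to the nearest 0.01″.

Δφ = 17.69″

1″ of latitude = 30.92 m, so Δφ = 547.0 / 30.92 = 17.691″.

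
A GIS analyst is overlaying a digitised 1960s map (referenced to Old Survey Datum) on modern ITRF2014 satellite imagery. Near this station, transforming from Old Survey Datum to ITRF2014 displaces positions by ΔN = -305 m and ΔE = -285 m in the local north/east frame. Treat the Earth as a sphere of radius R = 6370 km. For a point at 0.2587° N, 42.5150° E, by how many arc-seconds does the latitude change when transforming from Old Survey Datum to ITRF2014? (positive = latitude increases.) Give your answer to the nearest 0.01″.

On a sphere of radius R, 1 rad of latitude = R, so Δφ = ΔN / R = -305.0 / 6370000 = -4.7881e-05 rad = -9.876″.

Δφ = -9.88″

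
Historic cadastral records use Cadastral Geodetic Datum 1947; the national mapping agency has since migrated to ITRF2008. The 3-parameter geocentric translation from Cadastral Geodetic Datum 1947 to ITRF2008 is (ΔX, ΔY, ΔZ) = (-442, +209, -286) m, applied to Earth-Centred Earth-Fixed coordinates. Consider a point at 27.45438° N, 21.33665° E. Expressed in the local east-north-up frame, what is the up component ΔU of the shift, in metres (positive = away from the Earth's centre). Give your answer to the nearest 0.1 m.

ΔU = -429.7 m

At φ = 27.45438°, λ = 21.33665°: sin φ = 0.461042, cos φ = 0.887378, sin λ = 0.363847, cos λ = 0.931459.
ΔU = cos φ cos λ·ΔX + cos φ sin λ·ΔY + sin φ·ΔZ = (0.887378)(0.931459)(-442) + (0.887378)(0.363847)(209) + (0.461042)(-286) = -429.72 m.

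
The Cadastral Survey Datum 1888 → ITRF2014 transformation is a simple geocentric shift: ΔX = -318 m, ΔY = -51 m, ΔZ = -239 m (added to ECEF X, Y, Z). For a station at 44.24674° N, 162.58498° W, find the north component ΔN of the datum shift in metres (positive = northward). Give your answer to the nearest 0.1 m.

At φ = 44.24674°, λ = -162.58498°: sin φ = 0.697750, cos φ = 0.716342, sin λ = -0.299291, cos λ = -0.954162.
ΔN = −sin φ cos λ·ΔX − sin φ sin λ·ΔY + cos φ·ΔZ = −(0.697750)(-0.954162)(-318) − (0.697750)(-0.299291)(-51) + (0.716342)(-239) = -393.57 m.

ΔN = -393.6 m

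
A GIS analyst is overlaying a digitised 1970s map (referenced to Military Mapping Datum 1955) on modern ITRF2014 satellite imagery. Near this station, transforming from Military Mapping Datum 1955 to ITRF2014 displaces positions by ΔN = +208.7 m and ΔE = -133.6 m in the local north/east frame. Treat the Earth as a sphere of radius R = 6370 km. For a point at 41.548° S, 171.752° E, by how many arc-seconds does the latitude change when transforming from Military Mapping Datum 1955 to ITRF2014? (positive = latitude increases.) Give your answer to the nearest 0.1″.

Δφ = 6.8″

On a sphere of radius R, 1 rad of latitude = R, so Δφ = ΔN / R = 208.7 / 6370000 = 3.2763e-05 rad = 6.758″.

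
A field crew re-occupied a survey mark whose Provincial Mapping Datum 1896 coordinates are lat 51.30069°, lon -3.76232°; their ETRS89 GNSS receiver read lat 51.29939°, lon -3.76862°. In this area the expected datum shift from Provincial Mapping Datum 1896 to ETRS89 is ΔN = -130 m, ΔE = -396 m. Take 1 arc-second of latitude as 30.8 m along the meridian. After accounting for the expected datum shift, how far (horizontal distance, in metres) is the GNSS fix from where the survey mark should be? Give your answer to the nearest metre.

Observed coordinate differences: Δφ = -0.00130°, Δλ = -0.00630°.
Converting to metres (1° lat = 110880 m, cos φ = 0.625233): observed ΔN = -144.1 m, observed ΔE = -436.8 m.
Subtracting the expected shift leaves a residual of -144.1 − (-130) = -14.1 m north and -436.8 − (-396) = -40.8 m east.
Residual distance = √((-14.1)² + (-40.8)²) = 43.1 m.

43 m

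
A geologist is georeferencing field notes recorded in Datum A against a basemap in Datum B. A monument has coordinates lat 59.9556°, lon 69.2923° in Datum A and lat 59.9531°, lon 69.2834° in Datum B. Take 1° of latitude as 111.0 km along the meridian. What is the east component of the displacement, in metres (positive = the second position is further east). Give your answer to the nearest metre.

Δφ = 59.9531° − 59.9556° = -0.0025°; Δλ = 69.2834° − 69.2923° = -0.0089°.
ΔN = Δφ × 111000 = -277.5 m; ΔE = Δλ × 111000 × cos(59.9556°) = -0.0089 × 111000 × 0.500671 = -494.6 m.

ΔE = -495 m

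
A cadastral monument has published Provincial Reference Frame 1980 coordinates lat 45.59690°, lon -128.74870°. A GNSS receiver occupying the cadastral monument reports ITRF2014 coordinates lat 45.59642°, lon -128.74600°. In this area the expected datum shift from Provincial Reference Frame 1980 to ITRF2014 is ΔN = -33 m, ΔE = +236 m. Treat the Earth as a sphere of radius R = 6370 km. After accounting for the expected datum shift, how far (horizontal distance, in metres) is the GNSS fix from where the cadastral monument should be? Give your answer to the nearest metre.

Observed coordinate differences: Δφ = -0.00048°, Δλ = +0.00270°.
Converting to metres (1° lat = 111177 m, cos φ = 0.699702): observed ΔN = -53.4 m, observed ΔE = 210.0 m.
Subtracting the expected shift leaves a residual of -53.4 − (-33) = -20.4 m north and 210.0 − (236) = -26.0 m east.
Residual distance = √((-20.4)² + (-26.0)²) = 33.0 m.

33 m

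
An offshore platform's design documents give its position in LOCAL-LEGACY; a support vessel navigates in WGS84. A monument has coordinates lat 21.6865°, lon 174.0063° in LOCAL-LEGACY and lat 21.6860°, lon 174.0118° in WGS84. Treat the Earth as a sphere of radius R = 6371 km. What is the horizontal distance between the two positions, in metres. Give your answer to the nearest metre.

Δφ = 21.6860° − 21.6865° = -0.0005°; Δλ = 174.0118° − 174.0063° = +0.0055°.
1° along a meridian = πR/180 = 111195 m.
ΔN = Δφ × 111195 = -55.6 m; ΔE = Δλ × 111195 × cos(21.6865°) = +0.0055 × 111195 × 0.929220 = 568.3 m.
Distance = √(ΔE² + ΔN²) = √(568.3² + (-55.6)²) = 571.0 m.

571 m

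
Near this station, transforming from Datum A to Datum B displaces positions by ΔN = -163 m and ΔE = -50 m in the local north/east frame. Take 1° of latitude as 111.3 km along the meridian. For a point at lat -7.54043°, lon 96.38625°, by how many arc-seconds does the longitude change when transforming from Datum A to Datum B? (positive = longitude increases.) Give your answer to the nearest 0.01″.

Δλ = -1.63″

At latitude -7.54043°, cos φ = 0.991353.
1° of longitude at this latitude = 111.3 × cos φ = 110.34 km, so Δλ = -50.0 / 110337.5 = -0.0004532° = -1.631″.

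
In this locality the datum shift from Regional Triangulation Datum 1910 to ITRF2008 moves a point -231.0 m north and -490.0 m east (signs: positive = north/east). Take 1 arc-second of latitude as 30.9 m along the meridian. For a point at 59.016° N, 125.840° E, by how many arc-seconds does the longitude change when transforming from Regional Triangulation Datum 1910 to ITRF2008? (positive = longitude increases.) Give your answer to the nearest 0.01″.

Δλ = -30.80″

At latitude 59.016°, cos φ = 0.514799.
1″ of longitude at this latitude = 30.90 × cos φ = 15.9073 m, so Δλ = -490.0 / 15.9073 = -30.804″.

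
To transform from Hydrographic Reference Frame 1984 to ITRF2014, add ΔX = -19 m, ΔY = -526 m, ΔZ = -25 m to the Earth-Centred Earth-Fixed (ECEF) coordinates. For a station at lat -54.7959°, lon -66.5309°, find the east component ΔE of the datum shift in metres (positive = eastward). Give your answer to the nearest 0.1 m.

At φ = -54.7959°, λ = -66.5309°: sin φ = -0.817104, cos φ = 0.576491, sin λ = -0.917275, cos λ = 0.398254.
ΔE = −sin λ·ΔX + cos λ·ΔY = −(-0.917275)·(-19) + (0.398254)·(-526) = -226.91 m.

ΔE = -226.9 m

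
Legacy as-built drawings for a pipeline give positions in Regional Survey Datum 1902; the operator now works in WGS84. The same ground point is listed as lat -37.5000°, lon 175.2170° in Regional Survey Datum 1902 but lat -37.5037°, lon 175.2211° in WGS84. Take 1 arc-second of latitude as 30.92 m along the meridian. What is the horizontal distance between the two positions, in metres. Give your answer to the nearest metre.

Δφ = -37.5037° − -37.5000° = -0.0037°; Δλ = 175.2211° − 175.2170° = +0.0041°.
1° of latitude = 3600 × 30.92 = 111312 m.
ΔN = Δφ × 111312 = -411.9 m; ΔE = Δλ × 111312 × cos(-37.5000°) = +0.0041 × 111312 × 0.793353 = 362.1 m.
Distance = √(ΔE² + ΔN²) = √(362.1² + (-411.9)²) = 548.4 m.

548 m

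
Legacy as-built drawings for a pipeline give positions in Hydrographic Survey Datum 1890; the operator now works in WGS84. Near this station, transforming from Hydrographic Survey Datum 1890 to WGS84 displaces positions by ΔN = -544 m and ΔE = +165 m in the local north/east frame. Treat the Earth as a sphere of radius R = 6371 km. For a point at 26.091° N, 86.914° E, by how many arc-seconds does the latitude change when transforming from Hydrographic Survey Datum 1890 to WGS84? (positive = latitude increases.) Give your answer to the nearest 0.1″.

Δφ = -17.6″

On a sphere of radius R, 1 rad of latitude = R, so Δφ = ΔN / R = -544.0 / 6371000 = -8.5387e-05 rad = -17.612″.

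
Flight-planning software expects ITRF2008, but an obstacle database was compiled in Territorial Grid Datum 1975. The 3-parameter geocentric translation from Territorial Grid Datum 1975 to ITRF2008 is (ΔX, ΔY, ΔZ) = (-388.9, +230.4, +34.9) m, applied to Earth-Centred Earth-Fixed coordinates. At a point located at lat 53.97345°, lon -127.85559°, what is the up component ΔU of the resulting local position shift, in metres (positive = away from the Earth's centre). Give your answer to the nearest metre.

ΔU = 62 m

At φ = 53.97345°, λ = -127.85559°: sin φ = 0.808745, cos φ = 0.588160, sin λ = -0.789560, cos λ = -0.613673.
ΔU = cos φ cos λ·ΔX + cos φ sin λ·ΔY + sin φ·ΔZ = (0.588160)(-0.613673)(-388.9) + (0.588160)(-0.789560)(230.4) + (0.808745)(34.9) = 61.60 m.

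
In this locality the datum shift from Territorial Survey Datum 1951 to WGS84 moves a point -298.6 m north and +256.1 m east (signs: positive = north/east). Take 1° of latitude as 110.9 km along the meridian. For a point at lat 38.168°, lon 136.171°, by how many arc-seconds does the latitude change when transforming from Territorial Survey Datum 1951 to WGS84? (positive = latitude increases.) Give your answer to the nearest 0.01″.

Δφ = -9.69″

1° of latitude = 110.9 km, so Δφ = -298.6 / 110900 = -0.0026925° = -9.693″.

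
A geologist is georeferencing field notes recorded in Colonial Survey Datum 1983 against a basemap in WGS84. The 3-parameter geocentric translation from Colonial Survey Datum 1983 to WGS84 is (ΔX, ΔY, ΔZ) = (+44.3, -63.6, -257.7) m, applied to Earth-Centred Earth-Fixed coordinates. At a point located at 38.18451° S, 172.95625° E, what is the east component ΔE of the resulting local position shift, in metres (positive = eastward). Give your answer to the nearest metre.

At φ = -38.18451°, λ = 172.95625°: sin φ = -0.618196, cos φ = 0.786024, sin λ = 0.122627, cos λ = -0.992453.
ΔE = −sin λ·ΔX + cos λ·ΔY = −(0.122627)·(44.3) + (-0.992453)·(-63.6) = 57.69 m.

ΔE = 58 m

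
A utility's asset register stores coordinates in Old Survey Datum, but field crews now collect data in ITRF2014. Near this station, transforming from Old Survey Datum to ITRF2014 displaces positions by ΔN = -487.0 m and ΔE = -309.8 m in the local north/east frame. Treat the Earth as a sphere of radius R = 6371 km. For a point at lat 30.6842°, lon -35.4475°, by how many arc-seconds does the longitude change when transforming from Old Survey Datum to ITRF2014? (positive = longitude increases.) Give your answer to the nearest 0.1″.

Δλ = -11.7″

At latitude 30.6842°, cos φ = 0.859993.
One radian of longitude at latitude φ spans R cos φ, so Δλ = ΔE / (R cos φ) = -309.8 / (6371000 × 0.859993) = -5.6543e-05 rad = -11.663″.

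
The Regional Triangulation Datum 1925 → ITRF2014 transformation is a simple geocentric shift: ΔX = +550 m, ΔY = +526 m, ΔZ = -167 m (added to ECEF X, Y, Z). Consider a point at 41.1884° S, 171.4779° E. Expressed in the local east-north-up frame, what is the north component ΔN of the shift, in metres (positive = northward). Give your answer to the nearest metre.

The local north axis is (−sin φ cos λ, −sin φ sin λ, cos φ), giving ΔN = -358.196 + 51.332 − 125.676 = -432.54 m.

ΔN = -433 m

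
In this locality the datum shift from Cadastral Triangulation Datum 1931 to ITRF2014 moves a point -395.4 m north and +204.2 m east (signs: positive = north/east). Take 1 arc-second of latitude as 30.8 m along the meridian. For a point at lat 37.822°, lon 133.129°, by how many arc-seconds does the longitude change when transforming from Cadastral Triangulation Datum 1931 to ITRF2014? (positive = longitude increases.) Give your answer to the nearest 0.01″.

At latitude 37.822°, cos φ = 0.789920.
1″ of longitude at this latitude = 30.80 × cos φ = 24.3295 m, so Δλ = 204.2 / 24.3295 = 8.393″.

Δλ = 8.39″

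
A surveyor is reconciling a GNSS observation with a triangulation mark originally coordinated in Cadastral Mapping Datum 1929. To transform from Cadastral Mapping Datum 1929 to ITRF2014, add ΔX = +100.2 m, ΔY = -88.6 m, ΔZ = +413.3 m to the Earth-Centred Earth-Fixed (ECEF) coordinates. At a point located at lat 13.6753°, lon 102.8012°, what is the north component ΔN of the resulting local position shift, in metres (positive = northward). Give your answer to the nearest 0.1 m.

ΔN = 427.3 m

The local north axis is (−sin φ cos λ, −sin φ sin λ, cos φ), giving ΔN = 5.249 + 20.426 + 401.583 = 427.26 m.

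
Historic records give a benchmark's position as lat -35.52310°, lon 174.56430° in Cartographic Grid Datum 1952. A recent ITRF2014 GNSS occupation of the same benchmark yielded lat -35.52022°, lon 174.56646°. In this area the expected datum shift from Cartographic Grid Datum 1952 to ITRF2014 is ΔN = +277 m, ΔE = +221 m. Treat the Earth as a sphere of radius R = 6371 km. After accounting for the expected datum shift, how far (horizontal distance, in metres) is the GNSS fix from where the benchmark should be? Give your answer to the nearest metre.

50 m

Observed coordinate differences: Δφ = +0.00288°, Δλ = +0.00216°.
Converting to metres (1° lat = 111195 m, cos φ = 0.813881): observed ΔN = 320.2 m, observed ΔE = 195.5 m.
Subtracting the expected shift leaves a residual of 320.2 − (277) = 43.2 m north and 195.5 − (221) = -25.5 m east.
Residual distance = √(43.2² + (-25.5)²) = 50.2 m.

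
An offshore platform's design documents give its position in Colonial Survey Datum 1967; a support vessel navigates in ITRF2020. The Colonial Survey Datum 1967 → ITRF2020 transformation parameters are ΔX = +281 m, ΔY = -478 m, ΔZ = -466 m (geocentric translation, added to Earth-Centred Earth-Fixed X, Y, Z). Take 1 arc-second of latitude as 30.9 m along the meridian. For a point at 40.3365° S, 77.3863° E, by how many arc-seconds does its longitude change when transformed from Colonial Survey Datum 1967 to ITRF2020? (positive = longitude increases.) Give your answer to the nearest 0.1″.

Δλ = -16.1″

sin φ = -0.647276, cos φ = 0.762256, sin λ = 0.975865, cos λ = 0.218377.
East component: ΔE = −sin λ·ΔX + cos λ·ΔY = −(0.975865)(281) + (0.218377)(-478) = -378.60 m.
1° of latitude spans 3600 × 30.90 = 111240 m; at latitude φ, 1° of longitude spans that × cos φ = 84793.4 m, so Δλ = -378.60 / 84793.4 × 3600 = -16.074″.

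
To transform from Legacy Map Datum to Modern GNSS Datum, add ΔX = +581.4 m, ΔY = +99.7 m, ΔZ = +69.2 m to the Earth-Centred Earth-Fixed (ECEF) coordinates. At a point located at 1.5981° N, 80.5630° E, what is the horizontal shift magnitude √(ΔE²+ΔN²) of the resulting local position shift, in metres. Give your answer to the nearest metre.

The local east axis at (φ, λ) is (−sin λ, cos λ, 0), so ΔE = −sin(80.5630°)·581.4 + cos(80.5630°)·99.7 = -557.18 m.
The local north axis is (−sin φ cos λ, −sin φ sin λ, cos φ), giving ΔN = -2.659 − 2.743 + 69.173 = 63.77 m.
Horizontal magnitude = √(ΔE² + ΔN²) = √((-557.18)² + 63.77²) = 560.82 m.

561 m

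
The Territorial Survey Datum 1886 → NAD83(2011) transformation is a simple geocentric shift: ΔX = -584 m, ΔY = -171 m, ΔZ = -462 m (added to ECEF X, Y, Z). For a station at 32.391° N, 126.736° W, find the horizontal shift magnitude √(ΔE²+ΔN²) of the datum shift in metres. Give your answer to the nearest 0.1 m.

746.4 m

The local east axis at (φ, λ) is (−sin λ, cos λ, 0), so ΔE = −sin(-126.736°)·(-584) + cos(-126.736°)·(-171) = -365.74 m.
The local north axis is (−sin φ cos λ, −sin φ sin λ, cos φ), giving ΔN = -187.122 − 73.411 − 390.118 = -650.65 m.
Horizontal magnitude = √(ΔE² + ΔN²) = √((-365.74)² + (-650.65)²) = 746.40 m.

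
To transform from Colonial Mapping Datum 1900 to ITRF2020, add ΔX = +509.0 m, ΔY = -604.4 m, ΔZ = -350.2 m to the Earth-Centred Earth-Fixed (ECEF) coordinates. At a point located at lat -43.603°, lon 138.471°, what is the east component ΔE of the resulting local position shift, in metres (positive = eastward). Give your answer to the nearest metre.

At φ = -43.603°, λ = 138.471°: sin φ = -0.689657, cos φ = 0.724136, sin λ = 0.662999, cos λ = -0.748620.
ΔE = −sin λ·ΔX + cos λ·ΔY = −(0.662999)·(509.0) + (-0.748620)·(-604.4) = 115.00 m.

ΔE = 115 m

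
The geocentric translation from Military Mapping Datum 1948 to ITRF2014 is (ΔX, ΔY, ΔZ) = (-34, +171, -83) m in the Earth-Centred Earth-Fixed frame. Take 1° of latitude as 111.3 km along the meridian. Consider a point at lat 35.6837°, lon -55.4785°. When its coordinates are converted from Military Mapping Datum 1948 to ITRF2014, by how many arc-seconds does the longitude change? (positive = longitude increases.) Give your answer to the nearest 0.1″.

Δλ = 2.7″

sin φ = 0.583310, cos φ = 0.812250, sin λ = -0.823914, cos λ = 0.566715.
East component: ΔE = −sin λ·ΔX + cos λ·ΔY = −(-0.823914)(-34) + (0.566715)(171) = 68.90 m.
1° of latitude spans 111300 m; at latitude φ, 1° of longitude spans that × cos φ = 90403.4 m, so Δλ = 68.90 / 90403.4 × 3600 = 2.744″.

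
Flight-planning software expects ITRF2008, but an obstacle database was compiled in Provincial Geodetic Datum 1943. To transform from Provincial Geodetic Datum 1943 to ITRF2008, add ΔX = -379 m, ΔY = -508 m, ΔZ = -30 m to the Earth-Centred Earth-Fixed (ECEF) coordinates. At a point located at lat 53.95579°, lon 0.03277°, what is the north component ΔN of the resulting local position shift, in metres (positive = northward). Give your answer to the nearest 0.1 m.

ΔN = 289.0 m

At φ = 53.95579°, λ = 0.03277°: sin φ = 0.808563, cos φ = 0.588409, sin λ = 0.000572, cos λ = 1.000000.
ΔN = −sin φ cos λ·ΔX − sin φ sin λ·ΔY + cos φ·ΔZ = −(0.808563)(1.000000)(-379) − (0.808563)(0.000572)(-508) + (0.588409)(-30) = 289.03 m.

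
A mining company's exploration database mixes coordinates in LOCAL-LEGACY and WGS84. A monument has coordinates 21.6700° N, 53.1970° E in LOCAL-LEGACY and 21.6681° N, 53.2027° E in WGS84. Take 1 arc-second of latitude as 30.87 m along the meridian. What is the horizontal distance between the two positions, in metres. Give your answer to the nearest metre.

625 m

Δφ = 21.6681° − 21.6700° = -0.0019°; Δλ = 53.2027° − 53.1970° = +0.0057°.
1° of latitude = 3600 × 30.87 = 111132 m.
ΔN = Δφ × 111132 = -211.2 m; ΔE = Δλ × 111132 × cos(21.6700°) = +0.0057 × 111132 × 0.929326 = 588.7 m.
Distance = √(ΔE² + ΔN²) = √(588.7² + (-211.2)²) = 625.4 m.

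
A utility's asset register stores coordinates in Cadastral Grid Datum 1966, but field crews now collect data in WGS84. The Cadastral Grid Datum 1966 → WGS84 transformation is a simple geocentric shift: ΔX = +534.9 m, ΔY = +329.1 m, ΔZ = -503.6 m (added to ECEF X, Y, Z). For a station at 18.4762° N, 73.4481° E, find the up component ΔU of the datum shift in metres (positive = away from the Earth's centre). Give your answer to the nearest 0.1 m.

ΔU = 284.1 m

At φ = 18.4762°, λ = 73.4481°: sin φ = 0.316911, cos φ = 0.948455, sin λ = 0.958562, cos λ = 0.284884.
ΔU = cos φ cos λ·ΔX + cos φ sin λ·ΔY + sin φ·ΔZ = (0.948455)(0.284884)(534.9) + (0.948455)(0.958562)(329.1) + (0.316911)(-503.6) = 284.14 m.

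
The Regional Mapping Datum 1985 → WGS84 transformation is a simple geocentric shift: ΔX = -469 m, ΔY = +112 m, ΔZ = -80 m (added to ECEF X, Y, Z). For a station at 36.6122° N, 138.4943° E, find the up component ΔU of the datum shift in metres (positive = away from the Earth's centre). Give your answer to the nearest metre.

At φ = 36.6122°, λ = 138.4943°: sin φ = 0.596396, cos φ = 0.802691, sin λ = 0.662695, cos λ = -0.748890.
ΔU = cos φ cos λ·ΔX + cos φ sin λ·ΔY + sin φ·ΔZ = (0.802691)(-0.748890)(-469) + (0.802691)(0.662695)(112) + (0.596396)(-80) = 293.79 m.

ΔU = 294 m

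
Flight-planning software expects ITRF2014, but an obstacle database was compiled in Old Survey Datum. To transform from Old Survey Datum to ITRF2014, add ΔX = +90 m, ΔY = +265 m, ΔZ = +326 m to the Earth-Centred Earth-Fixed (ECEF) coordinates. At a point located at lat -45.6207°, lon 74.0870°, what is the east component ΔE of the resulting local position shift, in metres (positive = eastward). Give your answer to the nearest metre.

At φ = -45.6207°, λ = 74.0870°: sin φ = -0.714725, cos φ = 0.699405, sin λ = 0.961679, cos λ = 0.274177.
ΔE = −sin λ·ΔX + cos λ·ΔY = −(0.961679)·(90) + (0.274177)·(265) = -13.89 m.

ΔE = -14 m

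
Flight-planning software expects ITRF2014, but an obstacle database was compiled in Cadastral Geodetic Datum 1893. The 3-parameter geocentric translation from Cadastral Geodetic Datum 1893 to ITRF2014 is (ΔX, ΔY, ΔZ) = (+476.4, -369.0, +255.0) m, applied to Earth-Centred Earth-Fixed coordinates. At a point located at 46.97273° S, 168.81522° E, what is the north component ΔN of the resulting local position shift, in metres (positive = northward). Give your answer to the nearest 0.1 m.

At φ = -46.97273°, λ = 168.81522°: sin φ = -0.731029, cos φ = 0.682346, sin λ = 0.193974, cos λ = -0.981007.
ΔN = −sin φ cos λ·ΔX − sin φ sin λ·ΔY + cos φ·ΔZ = −(-0.731029)(-0.981007)(476.4) − (-0.731029)(0.193974)(-369.0) + (0.682346)(255.0) = -219.97 m.

ΔN = -220.0 m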